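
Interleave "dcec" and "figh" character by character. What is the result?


Interleaving "dcec" and "figh":
  Position 0: 'd' from first, 'f' from second => "df"
  Position 1: 'c' from first, 'i' from second => "ci"
  Position 2: 'e' from first, 'g' from second => "eg"
  Position 3: 'c' from first, 'h' from second => "ch"
Result: dfciegch

dfciegch


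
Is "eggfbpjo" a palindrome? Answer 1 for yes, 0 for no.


Input: eggfbpjo
Reversed: ojpbfgge
  Compare pos 0 ('e') with pos 7 ('o'): MISMATCH
  Compare pos 1 ('g') with pos 6 ('j'): MISMATCH
  Compare pos 2 ('g') with pos 5 ('p'): MISMATCH
  Compare pos 3 ('f') with pos 4 ('b'): MISMATCH
Result: not a palindrome

0


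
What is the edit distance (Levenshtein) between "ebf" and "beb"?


Computing edit distance: "ebf" -> "beb"
DP table:
           b    e    b
      0    1    2    3
  e   1    1    1    2
  b   2    1    2    1
  f   3    2    2    2
Edit distance = dp[3][3] = 2

2


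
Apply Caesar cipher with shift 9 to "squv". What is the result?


Caesar cipher: shift "squv" by 9
  's' (pos 18) + 9 = pos 1 = 'b'
  'q' (pos 16) + 9 = pos 25 = 'z'
  'u' (pos 20) + 9 = pos 3 = 'd'
  'v' (pos 21) + 9 = pos 4 = 'e'
Result: bzde

bzde


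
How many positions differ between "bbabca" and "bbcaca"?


Comparing "bbabca" and "bbcaca" position by position:
  Position 0: 'b' vs 'b' => same
  Position 1: 'b' vs 'b' => same
  Position 2: 'a' vs 'c' => DIFFER
  Position 3: 'b' vs 'a' => DIFFER
  Position 4: 'c' vs 'c' => same
  Position 5: 'a' vs 'a' => same
Positions that differ: 2

2


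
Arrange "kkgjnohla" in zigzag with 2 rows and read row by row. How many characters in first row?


Zigzag "kkgjnohla" into 2 rows:
Placing characters:
  'k' => row 0
  'k' => row 1
  'g' => row 0
  'j' => row 1
  'n' => row 0
  'o' => row 1
  'h' => row 0
  'l' => row 1
  'a' => row 0
Rows:
  Row 0: "kgnha"
  Row 1: "kjol"
First row length: 5

5


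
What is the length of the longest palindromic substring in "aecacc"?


Input: "aecacc"
Checking substrings for palindromes:
  [2:5] "cac" (len 3) => palindrome
  [4:6] "cc" (len 2) => palindrome
Longest palindromic substring: "cac" with length 3

3


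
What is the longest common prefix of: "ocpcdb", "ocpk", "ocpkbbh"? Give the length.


Words: ocpcdb, ocpk, ocpkbbh
  Position 0: all 'o' => match
  Position 1: all 'c' => match
  Position 2: all 'p' => match
  Position 3: ('c', 'k', 'k') => mismatch, stop
LCP = "ocp" (length 3)

3


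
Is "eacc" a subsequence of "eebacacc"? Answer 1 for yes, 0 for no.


Check if "eacc" is a subsequence of "eebacacc"
Greedy scan:
  Position 0 ('e'): matches sub[0] = 'e'
  Position 1 ('e'): no match needed
  Position 2 ('b'): no match needed
  Position 3 ('a'): matches sub[1] = 'a'
  Position 4 ('c'): matches sub[2] = 'c'
  Position 5 ('a'): no match needed
  Position 6 ('c'): matches sub[3] = 'c'
  Position 7 ('c'): no match needed
All 4 characters matched => is a subsequence

1


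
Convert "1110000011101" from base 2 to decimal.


Input: "1110000011101" in base 2
Positional expansion:
  Digit '1' (value 1) x 2^12 = 4096
  Digit '1' (value 1) x 2^11 = 2048
  Digit '1' (value 1) x 2^10 = 1024
  Digit '0' (value 0) x 2^9 = 0
  Digit '0' (value 0) x 2^8 = 0
  Digit '0' (value 0) x 2^7 = 0
  Digit '0' (value 0) x 2^6 = 0
  Digit '0' (value 0) x 2^5 = 0
  Digit '1' (value 1) x 2^4 = 16
  Digit '1' (value 1) x 2^3 = 8
  Digit '1' (value 1) x 2^2 = 4
  Digit '0' (value 0) x 2^1 = 0
  Digit '1' (value 1) x 2^0 = 1
Sum = 7197

7197


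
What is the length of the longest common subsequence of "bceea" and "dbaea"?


LCS of "bceea" and "dbaea"
DP table:
           d    b    a    e    a
      0    0    0    0    0    0
  b   0    0    1    1    1    1
  c   0    0    1    1    1    1
  e   0    0    1    1    2    2
  e   0    0    1    1    2    2
  a   0    0    1    2    2    3
LCS length = dp[5][5] = 3

3


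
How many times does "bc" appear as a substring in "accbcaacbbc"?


Searching for "bc" in "accbcaacbbc"
Scanning each position:
  Position 0: "ac" => no
  Position 1: "cc" => no
  Position 2: "cb" => no
  Position 3: "bc" => MATCH
  Position 4: "ca" => no
  Position 5: "aa" => no
  Position 6: "ac" => no
  Position 7: "cb" => no
  Position 8: "bb" => no
  Position 9: "bc" => MATCH
Total occurrences: 2

2


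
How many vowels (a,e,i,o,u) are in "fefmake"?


Input: fefmake
Checking each character:
  'f' at position 0: consonant
  'e' at position 1: vowel (running total: 1)
  'f' at position 2: consonant
  'm' at position 3: consonant
  'a' at position 4: vowel (running total: 2)
  'k' at position 5: consonant
  'e' at position 6: vowel (running total: 3)
Total vowels: 3

3


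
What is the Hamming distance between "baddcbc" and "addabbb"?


Comparing "baddcbc" and "addabbb" position by position:
  Position 0: 'b' vs 'a' => differ
  Position 1: 'a' vs 'd' => differ
  Position 2: 'd' vs 'd' => same
  Position 3: 'd' vs 'a' => differ
  Position 4: 'c' vs 'b' => differ
  Position 5: 'b' vs 'b' => same
  Position 6: 'c' vs 'b' => differ
Total differences (Hamming distance): 5

5


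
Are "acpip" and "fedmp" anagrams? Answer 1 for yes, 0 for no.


Strings: "acpip", "fedmp"
Sorted first:  acipp
Sorted second: defmp
Differ at position 0: 'a' vs 'd' => not anagrams

0


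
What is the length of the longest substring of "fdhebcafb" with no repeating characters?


Input: "fdhebcafb"
Sliding window (track last position of each char):
  Position 0 ('f'): window [0,0] length 1 -- new best
  Position 1 ('d'): window [0,1] length 2 -- new best
  Position 2 ('h'): window [0,2] length 3 -- new best
  Position 3 ('e'): window [0,3] length 4 -- new best
  Position 4 ('b'): window [0,4] length 5 -- new best
  Position 5 ('c'): window [0,5] length 6 -- new best
  Position 6 ('a'): window [0,6] length 7 -- new best
  Position 7 ('f'): repeat (last at 0), move window start to 1
  Position 7 ('f'): window [1,7] length 7
  Position 8 ('b'): repeat (last at 4), move window start to 5
  Position 8 ('b'): window [5,8] length 4
Longest substring with no repeats: "fdhebca" with length 7

7


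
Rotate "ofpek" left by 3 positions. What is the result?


Input: "ofpek", rotate left by 3
First 3 characters: "ofp"
Remaining characters: "ek"
Concatenate remaining + first: "ek" + "ofp" = "ekofp"

ekofp


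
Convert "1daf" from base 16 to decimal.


Input: "1daf" in base 16
Positional expansion:
  Digit '1' (value 1) x 16^3 = 4096
  Digit 'd' (value 13) x 16^2 = 3328
  Digit 'a' (value 10) x 16^1 = 160
  Digit 'f' (value 15) x 16^0 = 15
Sum = 7599

7599


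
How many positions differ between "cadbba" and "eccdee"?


Comparing "cadbba" and "eccdee" position by position:
  Position 0: 'c' vs 'e' => DIFFER
  Position 1: 'a' vs 'c' => DIFFER
  Position 2: 'd' vs 'c' => DIFFER
  Position 3: 'b' vs 'd' => DIFFER
  Position 4: 'b' vs 'e' => DIFFER
  Position 5: 'a' vs 'e' => DIFFER
Positions that differ: 6

6


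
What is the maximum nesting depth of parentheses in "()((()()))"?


Input: "()((()()))"
Tracking depth:
  Position 0 '(': depth becomes 1
  Position 1 ')': depth becomes 0
  Position 2 '(': depth becomes 1
  Position 3 '(': depth becomes 2
  Position 4 '(': depth becomes 3
  Position 5 ')': depth becomes 2
  Position 6 '(': depth becomes 3
  Position 7 ')': depth becomes 2
  Position 8 ')': depth becomes 1
  Position 9 ')': depth becomes 0
Maximum depth reached: 3

3


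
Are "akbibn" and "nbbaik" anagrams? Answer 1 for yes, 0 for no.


Strings: "akbibn", "nbbaik"
Sorted first:  abbikn
Sorted second: abbikn
Sorted forms match => anagrams

1


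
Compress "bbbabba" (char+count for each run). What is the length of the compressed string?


Input: bbbabba
Runs:
  'b' x 3 => "b3"
  'a' x 1 => "a1"
  'b' x 2 => "b2"
  'a' x 1 => "a1"
Compressed: "b3a1b2a1"
Compressed length: 8

8


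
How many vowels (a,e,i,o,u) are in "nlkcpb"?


Input: nlkcpb
Checking each character:
  'n' at position 0: consonant
  'l' at position 1: consonant
  'k' at position 2: consonant
  'c' at position 3: consonant
  'p' at position 4: consonant
  'b' at position 5: consonant
Total vowels: 0

0


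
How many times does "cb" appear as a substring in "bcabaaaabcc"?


Searching for "cb" in "bcabaaaabcc"
Scanning each position:
  Position 0: "bc" => no
  Position 1: "ca" => no
  Position 2: "ab" => no
  Position 3: "ba" => no
  Position 4: "aa" => no
  Position 5: "aa" => no
  Position 6: "aa" => no
  Position 7: "ab" => no
  Position 8: "bc" => no
  Position 9: "cc" => no
Total occurrences: 0

0


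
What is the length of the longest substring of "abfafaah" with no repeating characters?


Input: "abfafaah"
Sliding window (track last position of each char):
  Position 0 ('a'): window [0,0] length 1 -- new best
  Position 1 ('b'): window [0,1] length 2 -- new best
  Position 2 ('f'): window [0,2] length 3 -- new best
  Position 3 ('a'): repeat (last at 0), move window start to 1
  Position 3 ('a'): window [1,3] length 3
  Position 4 ('f'): repeat (last at 2), move window start to 3
  Position 4 ('f'): window [3,4] length 2
  Position 5 ('a'): repeat (last at 3), move window start to 4
  Position 5 ('a'): window [4,5] length 2
  Position 6 ('a'): repeat (last at 5), move window start to 6
  Position 6 ('a'): window [6,6] length 1
  Position 7 ('h'): window [6,7] length 2
Longest substring with no repeats: "abf" with length 3

3


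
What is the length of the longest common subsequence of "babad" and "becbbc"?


LCS of "babad" and "becbbc"
DP table:
           b    e    c    b    b    c
      0    0    0    0    0    0    0
  b   0    1    1    1    1    1    1
  a   0    1    1    1    1    1    1
  b   0    1    1    1    2    2    2
  a   0    1    1    1    2    2    2
  d   0    1    1    1    2    2    2
LCS length = dp[5][6] = 2

2


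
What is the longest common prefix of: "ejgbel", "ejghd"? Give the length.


Words: ejgbel, ejghd
  Position 0: all 'e' => match
  Position 1: all 'j' => match
  Position 2: all 'g' => match
  Position 3: ('b', 'h') => mismatch, stop
LCP = "ejg" (length 3)

3


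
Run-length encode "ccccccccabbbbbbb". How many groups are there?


Input: ccccccccabbbbbbb
Scanning for consecutive runs:
  Group 1: 'c' x 8 (positions 0-7)
  Group 2: 'a' x 1 (positions 8-8)
  Group 3: 'b' x 7 (positions 9-15)
Total groups: 3

3


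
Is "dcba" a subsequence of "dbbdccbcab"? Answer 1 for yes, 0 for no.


Check if "dcba" is a subsequence of "dbbdccbcab"
Greedy scan:
  Position 0 ('d'): matches sub[0] = 'd'
  Position 1 ('b'): no match needed
  Position 2 ('b'): no match needed
  Position 3 ('d'): no match needed
  Position 4 ('c'): matches sub[1] = 'c'
  Position 5 ('c'): no match needed
  Position 6 ('b'): matches sub[2] = 'b'
  Position 7 ('c'): no match needed
  Position 8 ('a'): matches sub[3] = 'a'
  Position 9 ('b'): no match needed
All 4 characters matched => is a subsequence

1


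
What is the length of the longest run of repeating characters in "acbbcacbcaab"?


Input: "acbbcacbcaab"
Scanning for longest run:
  Position 1 ('c'): new char, reset run to 1
  Position 2 ('b'): new char, reset run to 1
  Position 3 ('b'): continues run of 'b', length=2
  Position 4 ('c'): new char, reset run to 1
  Position 5 ('a'): new char, reset run to 1
  Position 6 ('c'): new char, reset run to 1
  Position 7 ('b'): new char, reset run to 1
  Position 8 ('c'): new char, reset run to 1
  Position 9 ('a'): new char, reset run to 1
  Position 10 ('a'): continues run of 'a', length=2
  Position 11 ('b'): new char, reset run to 1
Longest run: 'b' with length 2

2


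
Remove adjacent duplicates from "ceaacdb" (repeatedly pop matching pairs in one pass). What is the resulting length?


Input: ceaacdb
Stack-based adjacent duplicate removal:
  Read 'c': push. Stack: c
  Read 'e': push. Stack: ce
  Read 'a': push. Stack: cea
  Read 'a': matches stack top 'a' => pop. Stack: ce
  Read 'c': push. Stack: cec
  Read 'd': push. Stack: cecd
  Read 'b': push. Stack: cecdb
Final stack: "cecdb" (length 5)

5


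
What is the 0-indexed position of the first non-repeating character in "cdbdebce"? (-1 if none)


Input: cdbdebce
Character frequencies:
  'b': 2
  'c': 2
  'd': 2
  'e': 2
Scanning left to right for freq == 1:
  Position 0 ('c'): freq=2, skip
  Position 1 ('d'): freq=2, skip
  Position 2 ('b'): freq=2, skip
  Position 3 ('d'): freq=2, skip
  Position 4 ('e'): freq=2, skip
  Position 5 ('b'): freq=2, skip
  Position 6 ('c'): freq=2, skip
  Position 7 ('e'): freq=2, skip
  No unique character found => answer = -1

-1


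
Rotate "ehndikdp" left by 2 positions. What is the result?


Input: "ehndikdp", rotate left by 2
First 2 characters: "eh"
Remaining characters: "ndikdp"
Concatenate remaining + first: "ndikdp" + "eh" = "ndikdpeh"

ndikdpeh


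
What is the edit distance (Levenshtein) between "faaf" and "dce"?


Computing edit distance: "faaf" -> "dce"
DP table:
           d    c    e
      0    1    2    3
  f   1    1    2    3
  a   2    2    2    3
  a   3    3    3    3
  f   4    4    4    4
Edit distance = dp[4][3] = 4

4


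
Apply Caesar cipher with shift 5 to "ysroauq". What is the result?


Caesar cipher: shift "ysroauq" by 5
  'y' (pos 24) + 5 = pos 3 = 'd'
  's' (pos 18) + 5 = pos 23 = 'x'
  'r' (pos 17) + 5 = pos 22 = 'w'
  'o' (pos 14) + 5 = pos 19 = 't'
  'a' (pos 0) + 5 = pos 5 = 'f'
  'u' (pos 20) + 5 = pos 25 = 'z'
  'q' (pos 16) + 5 = pos 21 = 'v'
Result: dxwtfzv

dxwtfzv


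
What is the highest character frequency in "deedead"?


Input: deedead
Character counts:
  'a': 1
  'd': 3
  'e': 3
Maximum frequency: 3

3


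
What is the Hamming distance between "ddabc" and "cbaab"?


Comparing "ddabc" and "cbaab" position by position:
  Position 0: 'd' vs 'c' => differ
  Position 1: 'd' vs 'b' => differ
  Position 2: 'a' vs 'a' => same
  Position 3: 'b' vs 'a' => differ
  Position 4: 'c' vs 'b' => differ
Total differences (Hamming distance): 4

4


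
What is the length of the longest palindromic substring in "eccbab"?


Input: "eccbab"
Checking substrings for palindromes:
  [3:6] "bab" (len 3) => palindrome
  [1:3] "cc" (len 2) => palindrome
Longest palindromic substring: "bab" with length 3

3


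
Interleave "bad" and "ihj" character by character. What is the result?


Interleaving "bad" and "ihj":
  Position 0: 'b' from first, 'i' from second => "bi"
  Position 1: 'a' from first, 'h' from second => "ah"
  Position 2: 'd' from first, 'j' from second => "dj"
Result: biahdj

biahdj


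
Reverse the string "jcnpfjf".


Input: jcnpfjf
Reading characters right to left:
  Position 6: 'f'
  Position 5: 'j'
  Position 4: 'f'
  Position 3: 'p'
  Position 2: 'n'
  Position 1: 'c'
  Position 0: 'j'
Reversed: fjfpncj

fjfpncj


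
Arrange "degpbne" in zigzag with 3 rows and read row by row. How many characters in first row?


Zigzag "degpbne" into 3 rows:
Placing characters:
  'd' => row 0
  'e' => row 1
  'g' => row 2
  'p' => row 1
  'b' => row 0
  'n' => row 1
  'e' => row 2
Rows:
  Row 0: "db"
  Row 1: "epn"
  Row 2: "ge"
First row length: 2

2


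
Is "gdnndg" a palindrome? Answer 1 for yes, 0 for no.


Input: gdnndg
Reversed: gdnndg
  Compare pos 0 ('g') with pos 5 ('g'): match
  Compare pos 1 ('d') with pos 4 ('d'): match
  Compare pos 2 ('n') with pos 3 ('n'): match
Result: palindrome

1


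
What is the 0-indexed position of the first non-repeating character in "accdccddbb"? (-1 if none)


Input: accdccddbb
Character frequencies:
  'a': 1
  'b': 2
  'c': 4
  'd': 3
Scanning left to right for freq == 1:
  Position 0 ('a'): unique! => answer = 0

0


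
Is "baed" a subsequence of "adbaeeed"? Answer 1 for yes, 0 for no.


Check if "baed" is a subsequence of "adbaeeed"
Greedy scan:
  Position 0 ('a'): no match needed
  Position 1 ('d'): no match needed
  Position 2 ('b'): matches sub[0] = 'b'
  Position 3 ('a'): matches sub[1] = 'a'
  Position 4 ('e'): matches sub[2] = 'e'
  Position 5 ('e'): no match needed
  Position 6 ('e'): no match needed
  Position 7 ('d'): matches sub[3] = 'd'
All 4 characters matched => is a subsequence

1


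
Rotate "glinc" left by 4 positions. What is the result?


Input: "glinc", rotate left by 4
First 4 characters: "glin"
Remaining characters: "c"
Concatenate remaining + first: "c" + "glin" = "cglin"

cglin


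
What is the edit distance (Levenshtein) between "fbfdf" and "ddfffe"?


Computing edit distance: "fbfdf" -> "ddfffe"
DP table:
           d    d    f    f    f    e
      0    1    2    3    4    5    6
  f   1    1    2    2    3    4    5
  b   2    2    2    3    3    4    5
  f   3    3    3    2    3    3    4
  d   4    3    3    3    3    4    4
  f   5    4    4    3    3    3    4
Edit distance = dp[5][6] = 4

4


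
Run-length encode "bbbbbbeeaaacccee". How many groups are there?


Input: bbbbbbeeaaacccee
Scanning for consecutive runs:
  Group 1: 'b' x 6 (positions 0-5)
  Group 2: 'e' x 2 (positions 6-7)
  Group 3: 'a' x 3 (positions 8-10)
  Group 4: 'c' x 3 (positions 11-13)
  Group 5: 'e' x 2 (positions 14-15)
Total groups: 5

5


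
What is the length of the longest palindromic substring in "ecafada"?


Input: "ecafada"
Checking substrings for palindromes:
  [2:5] "afa" (len 3) => palindrome
  [4:7] "ada" (len 3) => palindrome
Longest palindromic substring: "afa" with length 3

3


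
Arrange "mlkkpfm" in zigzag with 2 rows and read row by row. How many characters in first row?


Zigzag "mlkkpfm" into 2 rows:
Placing characters:
  'm' => row 0
  'l' => row 1
  'k' => row 0
  'k' => row 1
  'p' => row 0
  'f' => row 1
  'm' => row 0
Rows:
  Row 0: "mkpm"
  Row 1: "lkf"
First row length: 4

4


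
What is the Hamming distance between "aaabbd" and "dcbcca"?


Comparing "aaabbd" and "dcbcca" position by position:
  Position 0: 'a' vs 'd' => differ
  Position 1: 'a' vs 'c' => differ
  Position 2: 'a' vs 'b' => differ
  Position 3: 'b' vs 'c' => differ
  Position 4: 'b' vs 'c' => differ
  Position 5: 'd' vs 'a' => differ
Total differences (Hamming distance): 6

6


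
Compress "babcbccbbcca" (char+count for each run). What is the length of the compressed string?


Input: babcbccbbcca
Runs:
  'b' x 1 => "b1"
  'a' x 1 => "a1"
  'b' x 1 => "b1"
  'c' x 1 => "c1"
  'b' x 1 => "b1"
  'c' x 2 => "c2"
  'b' x 2 => "b2"
  'c' x 2 => "c2"
  'a' x 1 => "a1"
Compressed: "b1a1b1c1b1c2b2c2a1"
Compressed length: 18

18


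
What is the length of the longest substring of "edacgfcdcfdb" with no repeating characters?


Input: "edacgfcdcfdb"
Sliding window (track last position of each char):
  Position 0 ('e'): window [0,0] length 1 -- new best
  Position 1 ('d'): window [0,1] length 2 -- new best
  Position 2 ('a'): window [0,2] length 3 -- new best
  Position 3 ('c'): window [0,3] length 4 -- new best
  Position 4 ('g'): window [0,4] length 5 -- new best
  Position 5 ('f'): window [0,5] length 6 -- new best
  Position 6 ('c'): repeat (last at 3), move window start to 4
  Position 6 ('c'): window [4,6] length 3
  Position 7 ('d'): window [4,7] length 4
  Position 8 ('c'): repeat (last at 6), move window start to 7
  Position 8 ('c'): window [7,8] length 2
  Position 9 ('f'): window [7,9] length 3
  Position 10 ('d'): repeat (last at 7), move window start to 8
  Position 10 ('d'): window [8,10] length 3
  Position 11 ('b'): window [8,11] length 4
Longest substring with no repeats: "edacgf" with length 6

6


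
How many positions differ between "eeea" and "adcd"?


Comparing "eeea" and "adcd" position by position:
  Position 0: 'e' vs 'a' => DIFFER
  Position 1: 'e' vs 'd' => DIFFER
  Position 2: 'e' vs 'c' => DIFFER
  Position 3: 'a' vs 'd' => DIFFER
Positions that differ: 4

4


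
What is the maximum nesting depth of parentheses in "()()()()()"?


Input: "()()()()()"
Tracking depth:
  Position 0 '(': depth becomes 1
  Position 1 ')': depth becomes 0
  Position 2 '(': depth becomes 1
  Position 3 ')': depth becomes 0
  Position 4 '(': depth becomes 1
  Position 5 ')': depth becomes 0
  Position 6 '(': depth becomes 1
  Position 7 ')': depth becomes 0
  Position 8 '(': depth becomes 1
  Position 9 ')': depth becomes 0
Maximum depth reached: 1

1


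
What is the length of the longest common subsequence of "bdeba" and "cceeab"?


LCS of "bdeba" and "cceeab"
DP table:
           c    c    e    e    a    b
      0    0    0    0    0    0    0
  b   0    0    0    0    0    0    1
  d   0    0    0    0    0    0    1
  e   0    0    0    1    1    1    1
  b   0    0    0    1    1    1    2
  a   0    0    0    1    1    2    2
LCS length = dp[5][6] = 2

2


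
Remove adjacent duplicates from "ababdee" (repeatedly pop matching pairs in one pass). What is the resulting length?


Input: ababdee
Stack-based adjacent duplicate removal:
  Read 'a': push. Stack: a
  Read 'b': push. Stack: ab
  Read 'a': push. Stack: aba
  Read 'b': push. Stack: abab
  Read 'd': push. Stack: ababd
  Read 'e': push. Stack: ababde
  Read 'e': matches stack top 'e' => pop. Stack: ababd
Final stack: "ababd" (length 5)

5


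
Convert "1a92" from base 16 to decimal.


Input: "1a92" in base 16
Positional expansion:
  Digit '1' (value 1) x 16^3 = 4096
  Digit 'a' (value 10) x 16^2 = 2560
  Digit '9' (value 9) x 16^1 = 144
  Digit '2' (value 2) x 16^0 = 2
Sum = 6802

6802


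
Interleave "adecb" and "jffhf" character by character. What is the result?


Interleaving "adecb" and "jffhf":
  Position 0: 'a' from first, 'j' from second => "aj"
  Position 1: 'd' from first, 'f' from second => "df"
  Position 2: 'e' from first, 'f' from second => "ef"
  Position 3: 'c' from first, 'h' from second => "ch"
  Position 4: 'b' from first, 'f' from second => "bf"
Result: ajdfefchbf

ajdfefchbf


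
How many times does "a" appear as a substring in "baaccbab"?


Searching for "a" in "baaccbab"
Scanning each position:
  Position 0: "b" => no
  Position 1: "a" => MATCH
  Position 2: "a" => MATCH
  Position 3: "c" => no
  Position 4: "c" => no
  Position 5: "b" => no
  Position 6: "a" => MATCH
  Position 7: "b" => no
Total occurrences: 3

3


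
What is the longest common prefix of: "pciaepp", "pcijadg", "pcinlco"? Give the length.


Words: pciaepp, pcijadg, pcinlco
  Position 0: all 'p' => match
  Position 1: all 'c' => match
  Position 2: all 'i' => match
  Position 3: ('a', 'j', 'n') => mismatch, stop
LCP = "pci" (length 3)

3


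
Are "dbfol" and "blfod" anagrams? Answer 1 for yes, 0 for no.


Strings: "dbfol", "blfod"
Sorted first:  bdflo
Sorted second: bdflo
Sorted forms match => anagrams

1


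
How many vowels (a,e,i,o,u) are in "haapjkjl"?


Input: haapjkjl
Checking each character:
  'h' at position 0: consonant
  'a' at position 1: vowel (running total: 1)
  'a' at position 2: vowel (running total: 2)
  'p' at position 3: consonant
  'j' at position 4: consonant
  'k' at position 5: consonant
  'j' at position 6: consonant
  'l' at position 7: consonant
Total vowels: 2

2


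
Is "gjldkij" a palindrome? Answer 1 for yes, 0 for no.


Input: gjldkij
Reversed: jikdljg
  Compare pos 0 ('g') with pos 6 ('j'): MISMATCH
  Compare pos 1 ('j') with pos 5 ('i'): MISMATCH
  Compare pos 2 ('l') with pos 4 ('k'): MISMATCH
Result: not a palindrome

0


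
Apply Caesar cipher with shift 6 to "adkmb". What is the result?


Caesar cipher: shift "adkmb" by 6
  'a' (pos 0) + 6 = pos 6 = 'g'
  'd' (pos 3) + 6 = pos 9 = 'j'
  'k' (pos 10) + 6 = pos 16 = 'q'
  'm' (pos 12) + 6 = pos 18 = 's'
  'b' (pos 1) + 6 = pos 7 = 'h'
Result: gjqsh

gjqsh


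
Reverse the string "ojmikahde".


Input: ojmikahde
Reading characters right to left:
  Position 8: 'e'
  Position 7: 'd'
  Position 6: 'h'
  Position 5: 'a'
  Position 4: 'k'
  Position 3: 'i'
  Position 2: 'm'
  Position 1: 'j'
  Position 0: 'o'
Reversed: edhakimjo

edhakimjo


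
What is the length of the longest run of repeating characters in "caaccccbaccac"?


Input: "caaccccbaccac"
Scanning for longest run:
  Position 1 ('a'): new char, reset run to 1
  Position 2 ('a'): continues run of 'a', length=2
  Position 3 ('c'): new char, reset run to 1
  Position 4 ('c'): continues run of 'c', length=2
  Position 5 ('c'): continues run of 'c', length=3
  Position 6 ('c'): continues run of 'c', length=4
  Position 7 ('b'): new char, reset run to 1
  Position 8 ('a'): new char, reset run to 1
  Position 9 ('c'): new char, reset run to 1
  Position 10 ('c'): continues run of 'c', length=2
  Position 11 ('a'): new char, reset run to 1
  Position 12 ('c'): new char, reset run to 1
Longest run: 'c' with length 4

4


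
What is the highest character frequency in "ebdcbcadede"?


Input: ebdcbcadede
Character counts:
  'a': 1
  'b': 2
  'c': 2
  'd': 3
  'e': 3
Maximum frequency: 3

3


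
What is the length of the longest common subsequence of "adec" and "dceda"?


LCS of "adec" and "dceda"
DP table:
           d    c    e    d    a
      0    0    0    0    0    0
  a   0    0    0    0    0    1
  d   0    1    1    1    1    1
  e   0    1    1    2    2    2
  c   0    1    2    2    2    2
LCS length = dp[4][5] = 2

2


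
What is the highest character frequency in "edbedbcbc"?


Input: edbedbcbc
Character counts:
  'b': 3
  'c': 2
  'd': 2
  'e': 2
Maximum frequency: 3

3


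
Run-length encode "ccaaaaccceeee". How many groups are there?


Input: ccaaaaccceeee
Scanning for consecutive runs:
  Group 1: 'c' x 2 (positions 0-1)
  Group 2: 'a' x 4 (positions 2-5)
  Group 3: 'c' x 3 (positions 6-8)
  Group 4: 'e' x 4 (positions 9-12)
Total groups: 4

4


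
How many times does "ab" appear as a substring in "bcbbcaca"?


Searching for "ab" in "bcbbcaca"
Scanning each position:
  Position 0: "bc" => no
  Position 1: "cb" => no
  Position 2: "bb" => no
  Position 3: "bc" => no
  Position 4: "ca" => no
  Position 5: "ac" => no
  Position 6: "ca" => no
Total occurrences: 0

0


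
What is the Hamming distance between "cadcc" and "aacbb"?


Comparing "cadcc" and "aacbb" position by position:
  Position 0: 'c' vs 'a' => differ
  Position 1: 'a' vs 'a' => same
  Position 2: 'd' vs 'c' => differ
  Position 3: 'c' vs 'b' => differ
  Position 4: 'c' vs 'b' => differ
Total differences (Hamming distance): 4

4


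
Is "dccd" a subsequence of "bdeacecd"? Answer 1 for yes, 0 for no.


Check if "dccd" is a subsequence of "bdeacecd"
Greedy scan:
  Position 0 ('b'): no match needed
  Position 1 ('d'): matches sub[0] = 'd'
  Position 2 ('e'): no match needed
  Position 3 ('a'): no match needed
  Position 4 ('c'): matches sub[1] = 'c'
  Position 5 ('e'): no match needed
  Position 6 ('c'): matches sub[2] = 'c'
  Position 7 ('d'): matches sub[3] = 'd'
All 4 characters matched => is a subsequence

1


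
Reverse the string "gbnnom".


Input: gbnnom
Reading characters right to left:
  Position 5: 'm'
  Position 4: 'o'
  Position 3: 'n'
  Position 2: 'n'
  Position 1: 'b'
  Position 0: 'g'
Reversed: monnbg

monnbg


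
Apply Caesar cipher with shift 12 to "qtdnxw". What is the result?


Caesar cipher: shift "qtdnxw" by 12
  'q' (pos 16) + 12 = pos 2 = 'c'
  't' (pos 19) + 12 = pos 5 = 'f'
  'd' (pos 3) + 12 = pos 15 = 'p'
  'n' (pos 13) + 12 = pos 25 = 'z'
  'x' (pos 23) + 12 = pos 9 = 'j'
  'w' (pos 22) + 12 = pos 8 = 'i'
Result: cfpzji

cfpzji


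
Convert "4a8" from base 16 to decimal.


Input: "4a8" in base 16
Positional expansion:
  Digit '4' (value 4) x 16^2 = 1024
  Digit 'a' (value 10) x 16^1 = 160
  Digit '8' (value 8) x 16^0 = 8
Sum = 1192

1192


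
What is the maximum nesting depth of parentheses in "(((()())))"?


Input: "(((()())))"
Tracking depth:
  Position 0 '(': depth becomes 1
  Position 1 '(': depth becomes 2
  Position 2 '(': depth becomes 3
  Position 3 '(': depth becomes 4
  Position 4 ')': depth becomes 3
  Position 5 '(': depth becomes 4
  Position 6 ')': depth becomes 3
  Position 7 ')': depth becomes 2
  Position 8 ')': depth becomes 1
  Position 9 ')': depth becomes 0
Maximum depth reached: 4

4


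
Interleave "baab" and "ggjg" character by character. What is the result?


Interleaving "baab" and "ggjg":
  Position 0: 'b' from first, 'g' from second => "bg"
  Position 1: 'a' from first, 'g' from second => "ag"
  Position 2: 'a' from first, 'j' from second => "aj"
  Position 3: 'b' from first, 'g' from second => "bg"
Result: bgagajbg

bgagajbg


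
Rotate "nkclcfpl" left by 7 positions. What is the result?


Input: "nkclcfpl", rotate left by 7
First 7 characters: "nkclcfp"
Remaining characters: "l"
Concatenate remaining + first: "l" + "nkclcfp" = "lnkclcfp"

lnkclcfp


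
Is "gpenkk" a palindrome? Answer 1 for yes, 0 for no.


Input: gpenkk
Reversed: kknepg
  Compare pos 0 ('g') with pos 5 ('k'): MISMATCH
  Compare pos 1 ('p') with pos 4 ('k'): MISMATCH
  Compare pos 2 ('e') with pos 3 ('n'): MISMATCH
Result: not a palindrome

0


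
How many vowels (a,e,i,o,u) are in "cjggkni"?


Input: cjggkni
Checking each character:
  'c' at position 0: consonant
  'j' at position 1: consonant
  'g' at position 2: consonant
  'g' at position 3: consonant
  'k' at position 4: consonant
  'n' at position 5: consonant
  'i' at position 6: vowel (running total: 1)
Total vowels: 1

1


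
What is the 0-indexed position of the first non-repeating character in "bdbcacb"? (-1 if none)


Input: bdbcacb
Character frequencies:
  'a': 1
  'b': 3
  'c': 2
  'd': 1
Scanning left to right for freq == 1:
  Position 0 ('b'): freq=3, skip
  Position 1 ('d'): unique! => answer = 1

1


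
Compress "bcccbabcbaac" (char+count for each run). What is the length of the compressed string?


Input: bcccbabcbaac
Runs:
  'b' x 1 => "b1"
  'c' x 3 => "c3"
  'b' x 1 => "b1"
  'a' x 1 => "a1"
  'b' x 1 => "b1"
  'c' x 1 => "c1"
  'b' x 1 => "b1"
  'a' x 2 => "a2"
  'c' x 1 => "c1"
Compressed: "b1c3b1a1b1c1b1a2c1"
Compressed length: 18

18


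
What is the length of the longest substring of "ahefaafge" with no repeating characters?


Input: "ahefaafge"
Sliding window (track last position of each char):
  Position 0 ('a'): window [0,0] length 1 -- new best
  Position 1 ('h'): window [0,1] length 2 -- new best
  Position 2 ('e'): window [0,2] length 3 -- new best
  Position 3 ('f'): window [0,3] length 4 -- new best
  Position 4 ('a'): repeat (last at 0), move window start to 1
  Position 4 ('a'): window [1,4] length 4
  Position 5 ('a'): repeat (last at 4), move window start to 5
  Position 5 ('a'): window [5,5] length 1
  Position 6 ('f'): window [5,6] length 2
  Position 7 ('g'): window [5,7] length 3
  Position 8 ('e'): window [5,8] length 4
Longest substring with no repeats: "ahef" with length 4

4


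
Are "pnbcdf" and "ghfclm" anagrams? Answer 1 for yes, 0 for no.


Strings: "pnbcdf", "ghfclm"
Sorted first:  bcdfnp
Sorted second: cfghlm
Differ at position 0: 'b' vs 'c' => not anagrams

0


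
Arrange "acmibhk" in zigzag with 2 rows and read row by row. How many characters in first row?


Zigzag "acmibhk" into 2 rows:
Placing characters:
  'a' => row 0
  'c' => row 1
  'm' => row 0
  'i' => row 1
  'b' => row 0
  'h' => row 1
  'k' => row 0
Rows:
  Row 0: "ambk"
  Row 1: "cih"
First row length: 4

4


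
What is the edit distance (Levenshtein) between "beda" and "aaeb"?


Computing edit distance: "beda" -> "aaeb"
DP table:
           a    a    e    b
      0    1    2    3    4
  b   1    1    2    3    3
  e   2    2    2    2    3
  d   3    3    3    3    3
  a   4    3    3    4    4
Edit distance = dp[4][4] = 4

4


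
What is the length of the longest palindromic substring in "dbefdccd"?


Input: "dbefdccd"
Checking substrings for palindromes:
  [4:8] "dccd" (len 4) => palindrome
  [5:7] "cc" (len 2) => palindrome
Longest palindromic substring: "dccd" with length 4

4


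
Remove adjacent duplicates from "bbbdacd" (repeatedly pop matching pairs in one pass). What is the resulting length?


Input: bbbdacd
Stack-based adjacent duplicate removal:
  Read 'b': push. Stack: b
  Read 'b': matches stack top 'b' => pop. Stack: (empty)
  Read 'b': push. Stack: b
  Read 'd': push. Stack: bd
  Read 'a': push. Stack: bda
  Read 'c': push. Stack: bdac
  Read 'd': push. Stack: bdacd
Final stack: "bdacd" (length 5)

5


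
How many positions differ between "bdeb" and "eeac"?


Comparing "bdeb" and "eeac" position by position:
  Position 0: 'b' vs 'e' => DIFFER
  Position 1: 'd' vs 'e' => DIFFER
  Position 2: 'e' vs 'a' => DIFFER
  Position 3: 'b' vs 'c' => DIFFER
Positions that differ: 4

4


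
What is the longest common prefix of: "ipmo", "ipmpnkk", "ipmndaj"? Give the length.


Words: ipmo, ipmpnkk, ipmndaj
  Position 0: all 'i' => match
  Position 1: all 'p' => match
  Position 2: all 'm' => match
  Position 3: ('o', 'p', 'n') => mismatch, stop
LCP = "ipm" (length 3)

3


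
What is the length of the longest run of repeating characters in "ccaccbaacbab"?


Input: "ccaccbaacbab"
Scanning for longest run:
  Position 1 ('c'): continues run of 'c', length=2
  Position 2 ('a'): new char, reset run to 1
  Position 3 ('c'): new char, reset run to 1
  Position 4 ('c'): continues run of 'c', length=2
  Position 5 ('b'): new char, reset run to 1
  Position 6 ('a'): new char, reset run to 1
  Position 7 ('a'): continues run of 'a', length=2
  Position 8 ('c'): new char, reset run to 1
  Position 9 ('b'): new char, reset run to 1
  Position 10 ('a'): new char, reset run to 1
  Position 11 ('b'): new char, reset run to 1
Longest run: 'c' with length 2

2


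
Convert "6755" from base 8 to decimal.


Input: "6755" in base 8
Positional expansion:
  Digit '6' (value 6) x 8^3 = 3072
  Digit '7' (value 7) x 8^2 = 448
  Digit '5' (value 5) x 8^1 = 40
  Digit '5' (value 5) x 8^0 = 5
Sum = 3565

3565


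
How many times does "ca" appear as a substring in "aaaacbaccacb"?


Searching for "ca" in "aaaacbaccacb"
Scanning each position:
  Position 0: "aa" => no
  Position 1: "aa" => no
  Position 2: "aa" => no
  Position 3: "ac" => no
  Position 4: "cb" => no
  Position 5: "ba" => no
  Position 6: "ac" => no
  Position 7: "cc" => no
  Position 8: "ca" => MATCH
  Position 9: "ac" => no
  Position 10: "cb" => no
Total occurrences: 1

1


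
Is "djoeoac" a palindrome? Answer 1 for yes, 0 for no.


Input: djoeoac
Reversed: caoeojd
  Compare pos 0 ('d') with pos 6 ('c'): MISMATCH
  Compare pos 1 ('j') with pos 5 ('a'): MISMATCH
  Compare pos 2 ('o') with pos 4 ('o'): match
Result: not a palindrome

0


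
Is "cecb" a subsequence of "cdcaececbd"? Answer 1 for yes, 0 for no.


Check if "cecb" is a subsequence of "cdcaececbd"
Greedy scan:
  Position 0 ('c'): matches sub[0] = 'c'
  Position 1 ('d'): no match needed
  Position 2 ('c'): no match needed
  Position 3 ('a'): no match needed
  Position 4 ('e'): matches sub[1] = 'e'
  Position 5 ('c'): matches sub[2] = 'c'
  Position 6 ('e'): no match needed
  Position 7 ('c'): no match needed
  Position 8 ('b'): matches sub[3] = 'b'
  Position 9 ('d'): no match needed
All 4 characters matched => is a subsequence

1


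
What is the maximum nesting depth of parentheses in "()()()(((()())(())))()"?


Input: "()()()(((()())(())))()"
Tracking depth:
  Position 0 '(': depth becomes 1
  Position 1 ')': depth becomes 0
  Position 2 '(': depth becomes 1
  Position 3 ')': depth becomes 0
  Position 4 '(': depth becomes 1
  Position 5 ')': depth becomes 0
  Position 6 '(': depth becomes 1
  Position 7 '(': depth becomes 2
  Position 8 '(': depth becomes 3
  Position 9 '(': depth becomes 4
  Position 10 ')': depth becomes 3
  Position 11 '(': depth becomes 4
  Position 12 ')': depth becomes 3
  Position 13 ')': depth becomes 2
  Position 14 '(': depth becomes 3
  Position 15 '(': depth becomes 4
  Position 16 ')': depth becomes 3
  Position 17 ')': depth becomes 2
  Position 18 ')': depth becomes 1
  Position 19 ')': depth becomes 0
  Position 20 '(': depth becomes 1
  Position 21 ')': depth becomes 0
Maximum depth reached: 4

4


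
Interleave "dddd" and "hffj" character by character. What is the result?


Interleaving "dddd" and "hffj":
  Position 0: 'd' from first, 'h' from second => "dh"
  Position 1: 'd' from first, 'f' from second => "df"
  Position 2: 'd' from first, 'f' from second => "df"
  Position 3: 'd' from first, 'j' from second => "dj"
Result: dhdfdfdj

dhdfdfdj


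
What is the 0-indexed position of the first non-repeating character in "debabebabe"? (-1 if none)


Input: debabebabe
Character frequencies:
  'a': 2
  'b': 4
  'd': 1
  'e': 3
Scanning left to right for freq == 1:
  Position 0 ('d'): unique! => answer = 0

0


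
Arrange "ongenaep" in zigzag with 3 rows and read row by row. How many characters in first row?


Zigzag "ongenaep" into 3 rows:
Placing characters:
  'o' => row 0
  'n' => row 1
  'g' => row 2
  'e' => row 1
  'n' => row 0
  'a' => row 1
  'e' => row 2
  'p' => row 1
Rows:
  Row 0: "on"
  Row 1: "neap"
  Row 2: "ge"
First row length: 2

2


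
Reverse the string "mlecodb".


Input: mlecodb
Reading characters right to left:
  Position 6: 'b'
  Position 5: 'd'
  Position 4: 'o'
  Position 3: 'c'
  Position 2: 'e'
  Position 1: 'l'
  Position 0: 'm'
Reversed: bdocelm

bdocelm


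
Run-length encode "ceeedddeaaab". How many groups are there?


Input: ceeedddeaaab
Scanning for consecutive runs:
  Group 1: 'c' x 1 (positions 0-0)
  Group 2: 'e' x 3 (positions 1-3)
  Group 3: 'd' x 3 (positions 4-6)
  Group 4: 'e' x 1 (positions 7-7)
  Group 5: 'a' x 3 (positions 8-10)
  Group 6: 'b' x 1 (positions 11-11)
Total groups: 6

6


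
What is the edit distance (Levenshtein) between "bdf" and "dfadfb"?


Computing edit distance: "bdf" -> "dfadfb"
DP table:
           d    f    a    d    f    b
      0    1    2    3    4    5    6
  b   1    1    2    3    4    5    5
  d   2    1    2    3    3    4    5
  f   3    2    1    2    3    3    4
Edit distance = dp[3][6] = 4

4


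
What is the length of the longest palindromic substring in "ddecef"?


Input: "ddecef"
Checking substrings for palindromes:
  [2:5] "ece" (len 3) => palindrome
  [0:2] "dd" (len 2) => palindrome
Longest palindromic substring: "ece" with length 3

3


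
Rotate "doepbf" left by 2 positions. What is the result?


Input: "doepbf", rotate left by 2
First 2 characters: "do"
Remaining characters: "epbf"
Concatenate remaining + first: "epbf" + "do" = "epbfdo"

epbfdo


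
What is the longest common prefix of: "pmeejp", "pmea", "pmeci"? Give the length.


Words: pmeejp, pmea, pmeci
  Position 0: all 'p' => match
  Position 1: all 'm' => match
  Position 2: all 'e' => match
  Position 3: ('e', 'a', 'c') => mismatch, stop
LCP = "pme" (length 3)

3


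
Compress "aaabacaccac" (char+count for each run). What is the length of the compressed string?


Input: aaabacaccac
Runs:
  'a' x 3 => "a3"
  'b' x 1 => "b1"
  'a' x 1 => "a1"
  'c' x 1 => "c1"
  'a' x 1 => "a1"
  'c' x 2 => "c2"
  'a' x 1 => "a1"
  'c' x 1 => "c1"
Compressed: "a3b1a1c1a1c2a1c1"
Compressed length: 16

16


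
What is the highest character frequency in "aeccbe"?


Input: aeccbe
Character counts:
  'a': 1
  'b': 1
  'c': 2
  'e': 2
Maximum frequency: 2

2


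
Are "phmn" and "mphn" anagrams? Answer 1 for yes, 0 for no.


Strings: "phmn", "mphn"
Sorted first:  hmnp
Sorted second: hmnp
Sorted forms match => anagrams

1


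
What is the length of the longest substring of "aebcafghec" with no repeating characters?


Input: "aebcafghec"
Sliding window (track last position of each char):
  Position 0 ('a'): window [0,0] length 1 -- new best
  Position 1 ('e'): window [0,1] length 2 -- new best
  Position 2 ('b'): window [0,2] length 3 -- new best
  Position 3 ('c'): window [0,3] length 4 -- new best
  Position 4 ('a'): repeat (last at 0), move window start to 1
  Position 4 ('a'): window [1,4] length 4
  Position 5 ('f'): window [1,5] length 5 -- new best
  Position 6 ('g'): window [1,6] length 6 -- new best
  Position 7 ('h'): window [1,7] length 7 -- new best
  Position 8 ('e'): repeat (last at 1), move window start to 2
  Position 8 ('e'): window [2,8] length 7
  Position 9 ('c'): repeat (last at 3), move window start to 4
  Position 9 ('c'): window [4,9] length 6
Longest substring with no repeats: "ebcafgh" with length 7

7
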